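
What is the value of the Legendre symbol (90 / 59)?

Reduce the numerator: 90 ≡ 31 (mod 59), so (90 / 59) = (31 / 59).
Both 31 ≡ 3 and 59 ≡ 3 (mod 4), so reciprocity gives (31 / 59) = -(59 / 31). Reduce: 59 ≡ 28 (mod 31). Now have -(28 / 31).
Factor out 2: 28 = 2^2·7. Since 31 ≡ 7 (mod 8), (2 / 31) = +1, and (2 / 31)^2 = +1. Now have -(7 / 31).
Both 7 ≡ 3 and 31 ≡ 3 (mod 4), so reciprocity gives (7 / 31) = -(31 / 7). Reduce: 31 ≡ 3 (mod 7). Now have (3 / 7).
Both 3 ≡ 3 and 7 ≡ 3 (mod 4), so reciprocity gives (3 / 7) = -(7 / 3). Reduce: 7 ≡ 1 (mod 3). Now have -(1 / 3).
(1 / 3) = 1. Collecting the sign factors: -1.

-1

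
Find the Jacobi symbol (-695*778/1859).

By multiplicativity, (-695·778/1859) = (-695/1859)·(778/1859).
First factor (-695/1859):
(-695/1859)
  = (1164/1859)    [-695 ≡ 1164 mod 1859]
  = (291/1859)    [1859 ≡ 3 mod 8 ⇒ (2/1859)^2 = +1]
  = -(1859/291)    [QR: both ≡ 3 mod 4, sign flips]
  = -(113/291)    [1859 ≡ 113 mod 291]
  = -(291/113)    [QR: 113 ≡ 1 mod 4, sign kept]
  = -(65/113)    [291 ≡ 65 mod 113]
  = -(113/65)    [QR: 65 ≡ 1 mod 4, sign kept]
  = -(48/65)    [113 ≡ 48 mod 65]
  = -(3/65)    [65 ≡ 1 mod 8 ⇒ (2/65)^4 = +1]
  = -(65/3)    [QR: 65 ≡ 1 mod 4, sign kept]
  = -(2/3)    [65 ≡ 2 mod 3]
  = (1/3)    [3 ≡ 3 mod 8 ⇒ (2/3) = -1]
  = 1    [(1/3) = 1]
Second factor (778/1859):
(778/1859)
  = -(389/1859)    [1859 ≡ 3 mod 8 ⇒ (2/1859) = -1]
  = -(1859/389)    [QR: 389 ≡ 1 mod 4, sign kept]
  = -(303/389)    [1859 ≡ 303 mod 389]
  = -(389/303)    [QR: 389 ≡ 1 mod 4, sign kept]
  = -(86/303)    [389 ≡ 86 mod 303]
  = -(43/303)    [303 ≡ 7 mod 8 ⇒ (2/303) = +1]
  = (303/43)    [QR: both ≡ 3 mod 4, sign flips]
  = (2/43)    [303 ≡ 2 mod 43]
  = -(1/43)    [43 ≡ 3 mod 8 ⇒ (2/43) = -1]
  = -1    [(1/43) = 1]
Product: (1)·(-1) = -1.

-1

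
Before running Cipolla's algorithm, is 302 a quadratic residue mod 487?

no

Factor out 2: 302 = 2·151. Since 487 ≡ 7 (mod 8), (2/487) = +1. Now have (151/487).
Both 151 ≡ 3 and 487 ≡ 3 (mod 4), so reciprocity gives (151/487) = -(487/151). Reduce: 487 ≡ 34 (mod 151). Now have -(34/151).
Factor out 2: 34 = 2·17. Since 151 ≡ 7 (mod 8), (2/151) = +1. Now have -(17/151).
17 ≡ 1 (mod 4), so quadratic reciprocity gives (17/151) = (151/17). Reduce: 151 ≡ 15 (mod 17). Now have -(15/17).
17 ≡ 1 (mod 4), so quadratic reciprocity gives (15/17) = (17/15). Reduce: 17 ≡ 2 (mod 15). Now have -(2/15).
Factor out 2: 2 = 2. Since 15 ≡ 7 (mod 8), (2/15) = +1. Now have -(1/15).
(1/15) = 1. Collecting the sign factors: -1.
The Legendre symbol is -1, so x^2 ≡ 302 (mod 487) has no solution.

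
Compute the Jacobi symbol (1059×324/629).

By multiplicativity, (1059·324/629) = (1059/629)·(324/629).
First factor (1059/629):
Reduce the numerator: 1059 ≡ 430 (mod 629), so (1059/629) = (430/629).
Factor out 2: 430 = 2·215. Since 629 ≡ 5 (mod 8), (2/629) = -1. Now have -(215/629).
629 ≡ 1 (mod 4), so quadratic reciprocity gives (215/629) = (629/215). Reduce: 629 ≡ 199 (mod 215). Now have -(199/215).
Both 199 ≡ 3 and 215 ≡ 3 (mod 4), so reciprocity gives (199/215) = -(215/199). Reduce: 215 ≡ 16 (mod 199). Now have (16/199).
Factor out 2: 16 = 2^4. Since 199 ≡ 7 (mod 8), (2/199) = +1, and (2/199)^4 = +1. Now have (1/199).
(1/199) = 1. Collecting the sign factors: 1.
Second factor (324/629):
Factor out 2: 324 = 2^2·81. Since 629 ≡ 5 (mod 8), (2/629) = -1, and (2/629)^2 = +1. Now have (81/629).
81 ≡ 1 (mod 4), so quadratic reciprocity gives (81/629) = (629/81). Reduce: 629 ≡ 62 (mod 81). Now have (62/81).
Factor out 2: 62 = 2·31. Since 81 ≡ 1 (mod 8), (2/81) = +1. Now have (31/81).
81 ≡ 1 (mod 4), so quadratic reciprocity gives (31/81) = (81/31). Reduce: 81 ≡ 19 (mod 31). Now have (19/31).
Both 19 ≡ 3 and 31 ≡ 3 (mod 4), so reciprocity gives (19/31) = -(31/19). Reduce: 31 ≡ 12 (mod 19). Now have -(12/19).
Factor out 2: 12 = 2^2·3. Since 19 ≡ 3 (mod 8), (2/19) = -1, and (2/19)^2 = +1. Now have -(3/19).
Both 3 ≡ 3 and 19 ≡ 3 (mod 4), so reciprocity gives (3/19) = -(19/3). Reduce: 19 ≡ 1 (mod 3). Now have (1/3).
(1/3) = 1. Collecting the sign factors: 1.
Product: (1)·(1) = 1.

1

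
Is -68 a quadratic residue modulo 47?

no

(-68/47)
  = (26/47)    [-68 ≡ 26 mod 47]
  = (13/47)    [47 ≡ 7 mod 8 ⇒ (2/47) = +1]
  = (47/13)    [QR: 13 ≡ 1 mod 4, sign kept]
  = (8/13)    [47 ≡ 8 mod 13]
  = -(1/13)    [13 ≡ 5 mod 8 ⇒ (2/13)^3 = -1]
  = -1    [(1/13) = 1]
(-68/47) = -1, and 47 is prime, so -68 is not a quadratic residue mod 47.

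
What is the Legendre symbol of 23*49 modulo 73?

By multiplicativity, (23·49/73) = (23/73)·(49/73).
First factor (23/73):
73 ≡ 1 (mod 4), so quadratic reciprocity gives (23/73) = (73/23). Reduce: 73 ≡ 4 (mod 23). Now have (4/23).
Factor out 2: 4 = 2^2. Since 23 ≡ 7 (mod 8), (2/23) = +1, and (2/23)^2 = +1. Now have (1/23).
(1/23) = 1. Collecting the sign factors: 1.
Second factor (49/73):
49 ≡ 1 (mod 4), so quadratic reciprocity gives (49/73) = (73/49). Reduce: 73 ≡ 24 (mod 49). Now have (24/49).
Factor out 2: 24 = 2^3·3. Since 49 ≡ 1 (mod 8), (2/49) = +1, and (2/49)^3 = +1. Now have (3/49).
49 ≡ 1 (mod 4), so quadratic reciprocity gives (3/49) = (49/3). Reduce: 49 ≡ 1 (mod 3). Now have (1/3).
(1/3) = 1. Collecting the sign factors: 1.
Product: (1)·(1) = 1.

1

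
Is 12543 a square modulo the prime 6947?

no

Reduce the numerator: 12543 ≡ 5596 (mod 6947), so (12543|6947) = (5596|6947).
Factor out 2: 5596 = 2^2·1399. Since 6947 ≡ 3 (mod 8), (2|6947) = -1, and (2|6947)^2 = +1. Now have (1399|6947).
Both 1399 ≡ 3 and 6947 ≡ 3 (mod 4), so reciprocity gives (1399|6947) = -(6947|1399). Reduce: 6947 ≡ 1351 (mod 1399). Now have -(1351|1399).
Both 1351 ≡ 3 and 1399 ≡ 3 (mod 4), so reciprocity gives (1351|1399) = -(1399|1351). Reduce: 1399 ≡ 48 (mod 1351). Now have (48|1351).
Factor out 2: 48 = 2^4·3. Since 1351 ≡ 7 (mod 8), (2|1351) = +1, and (2|1351)^4 = +1. Now have (3|1351).
Both 3 ≡ 3 and 1351 ≡ 3 (mod 4), so reciprocity gives (3|1351) = -(1351|3). Reduce: 1351 ≡ 1 (mod 3). Now have -(1|3).
(1|3) = 1. Collecting the sign factors: -1.
(12543|6947) = -1, and 6947 is prime, so 12543 is not a quadratic residue mod 6947.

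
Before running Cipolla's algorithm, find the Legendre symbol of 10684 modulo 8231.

Reduce the numerator: 10684 ≡ 2453 (mod 8231), so (10684/8231) = (2453/8231).
2453 ≡ 1 (mod 4), so quadratic reciprocity gives (2453/8231) = (8231/2453). Reduce: 8231 ≡ 872 (mod 2453). Now have (872/2453).
Factor out 2: 872 = 2^3·109. Since 2453 ≡ 5 (mod 8), (2/2453) = -1, and (2/2453)^3 = -1. Now have -(109/2453).
109 ≡ 1 (mod 4), so quadratic reciprocity gives (109/2453) = (2453/109). Reduce: 2453 ≡ 55 (mod 109). Now have -(55/109).
109 ≡ 1 (mod 4), so quadratic reciprocity gives (55/109) = (109/55). Reduce: 109 ≡ 54 (mod 55). Now have -(54/55).
Factor out 2: 54 = 2·27. Since 55 ≡ 7 (mod 8), (2/55) = +1. Now have -(27/55).
Both 27 ≡ 3 and 55 ≡ 3 (mod 4), so reciprocity gives (27/55) = -(55/27). Reduce: 55 ≡ 1 (mod 27). Now have (1/27).
(1/27) = 1. Collecting the sign factors: 1.

1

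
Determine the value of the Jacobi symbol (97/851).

1

97 ≡ 1 (mod 4), so quadratic reciprocity gives (97/851) = (851/97). Reduce: 851 ≡ 75 (mod 97). Now have (75/97).
97 ≡ 1 (mod 4), so quadratic reciprocity gives (75/97) = (97/75). Reduce: 97 ≡ 22 (mod 75). Now have (22/75).
Factor out 2: 22 = 2·11. Since 75 ≡ 3 (mod 8), (2/75) = -1. Now have -(11/75).
Both 11 ≡ 3 and 75 ≡ 3 (mod 4), so reciprocity gives (11/75) = -(75/11). Reduce: 75 ≡ 9 (mod 11). Now have (9/11).
9 ≡ 1 (mod 4), so quadratic reciprocity gives (9/11) = (11/9). Reduce: 11 ≡ 2 (mod 9). Now have (2/9).
Factor out 2: 2 = 2. Since 9 ≡ 1 (mod 8), (2/9) = +1. Now have (1/9).
(1/9) = 1. Collecting the sign factors: 1.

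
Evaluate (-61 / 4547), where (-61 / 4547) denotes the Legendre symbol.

1

Pull out -1: (-61 / 4547) = (-1 / 4547)·(61 / 4547). Since 4547 ≡ 3 (mod 4), (-1 / 4547) = -1. Now have -(61 / 4547).
61 ≡ 1 (mod 4), so quadratic reciprocity gives (61 / 4547) = (4547 / 61). Reduce: 4547 ≡ 33 (mod 61). Now have -(33 / 61).
33 ≡ 1 (mod 4), so quadratic reciprocity gives (33 / 61) = (61 / 33). Reduce: 61 ≡ 28 (mod 33). Now have -(28 / 33).
Factor out 2: 28 = 2^2·7. Since 33 ≡ 1 (mod 8), (2 / 33) = +1, and (2 / 33)^2 = +1. Now have -(7 / 33).
33 ≡ 1 (mod 4), so quadratic reciprocity gives (7 / 33) = (33 / 7). Reduce: 33 ≡ 5 (mod 7). Now have -(5 / 7).
5 ≡ 1 (mod 4), so quadratic reciprocity gives (5 / 7) = (7 / 5). Reduce: 7 ≡ 2 (mod 5). Now have -(2 / 5).
Factor out 2: 2 = 2. Since 5 ≡ 5 (mod 8), (2 / 5) = -1. Now have (1 / 5).
(1 / 5) = 1. Collecting the sign factors: 1.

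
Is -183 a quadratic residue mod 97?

Pull out -1: (-183/97) = (-1/97)·(183/97). Since 97 ≡ 1 (mod 4), (-1/97) = +1. Now have (183/97).
Reduce the numerator: 183 ≡ 86 (mod 97), so (183/97) = (86/97).
Factor out 2: 86 = 2·43. Since 97 ≡ 1 (mod 8), (2/97) = +1. Now have (43/97).
97 ≡ 1 (mod 4), so quadratic reciprocity gives (43/97) = (97/43). Reduce: 97 ≡ 11 (mod 43). Now have (11/43).
Both 11 ≡ 3 and 43 ≡ 3 (mod 4), so reciprocity gives (11/43) = -(43/11). Reduce: 43 ≡ 10 (mod 11). Now have -(10/11).
Factor out 2: 10 = 2·5. Since 11 ≡ 3 (mod 8), (2/11) = -1. Now have (5/11).
5 ≡ 1 (mod 4), so quadratic reciprocity gives (5/11) = (11/5). Reduce: 11 ≡ 1 (mod 5). Now have (1/5).
(1/5) = 1. Collecting the sign factors: 1.
(-183/97) = 1, and 97 is prime, so -183 is a quadratic residue mod 97.

yes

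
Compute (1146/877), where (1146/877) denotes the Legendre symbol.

Reduce the numerator: 1146 ≡ 269 (mod 877), so (1146/877) = (269/877).
269 ≡ 1 (mod 4), so quadratic reciprocity gives (269/877) = (877/269). Reduce: 877 ≡ 70 (mod 269). Now have (70/269).
Factor out 2: 70 = 2·35. Since 269 ≡ 5 (mod 8), (2/269) = -1. Now have -(35/269).
269 ≡ 1 (mod 4), so quadratic reciprocity gives (35/269) = (269/35). Reduce: 269 ≡ 24 (mod 35). Now have -(24/35).
Factor out 2: 24 = 2^3·3. Since 35 ≡ 3 (mod 8), (2/35) = -1, and (2/35)^3 = -1. Now have (3/35).
Both 3 ≡ 3 and 35 ≡ 3 (mod 4), so reciprocity gives (3/35) = -(35/3). Reduce: 35 ≡ 2 (mod 3). Now have -(2/3).
Factor out 2: 2 = 2. Since 3 ≡ 3 (mod 8), (2/3) = -1. Now have (1/3).
(1/3) = 1. Collecting the sign factors: 1.

1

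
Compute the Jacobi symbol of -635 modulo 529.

1

Pull out -1: (-635 / 529) = (-1 / 529)·(635 / 529). Since 529 ≡ 1 (mod 4), (-1 / 529) = +1. Now have (635 / 529).
Reduce the numerator: 635 ≡ 106 (mod 529), so (635 / 529) = (106 / 529).
Factor out 2: 106 = 2·53. Since 529 ≡ 1 (mod 8), (2 / 529) = +1. Now have (53 / 529).
53 ≡ 1 (mod 4), so quadratic reciprocity gives (53 / 529) = (529 / 53). Reduce: 529 ≡ 52 (mod 53). Now have (52 / 53).
Factor out 2: 52 = 2^2·13. Since 53 ≡ 5 (mod 8), (2 / 53) = -1, and (2 / 53)^2 = +1. Now have (13 / 53).
13 ≡ 1 (mod 4), so quadratic reciprocity gives (13 / 53) = (53 / 13). Reduce: 53 ≡ 1 (mod 13). Now have (1 / 13).
(1 / 13) = 1. Collecting the sign factors: 1.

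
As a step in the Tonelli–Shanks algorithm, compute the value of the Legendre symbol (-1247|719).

1

(-1247|719)
  = (191|719)    [-1247 ≡ 191 mod 719]
  = -(719|191)    [QR: both ≡ 3 mod 4, sign flips]
  = -(146|191)    [719 ≡ 146 mod 191]
  = -(73|191)    [191 ≡ 7 mod 8 ⇒ (2|191) = +1]
  = -(191|73)    [QR: 73 ≡ 1 mod 4, sign kept]
  = -(45|73)    [191 ≡ 45 mod 73]
  = -(73|45)    [QR: 45 ≡ 1 mod 4, sign kept]
  = -(28|45)    [73 ≡ 28 mod 45]
  = -(7|45)    [45 ≡ 5 mod 8 ⇒ (2|45)^2 = +1]
  = -(45|7)    [QR: 45 ≡ 1 mod 4, sign kept]
  = -(3|7)    [45 ≡ 3 mod 7]
  = (7|3)    [QR: both ≡ 3 mod 4, sign flips]
  = (1|3)    [7 ≡ 1 mod 3]
  = 1    [(1|3) = 1]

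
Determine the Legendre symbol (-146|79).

-1

(-146|79)
  = -(146|79)    [79 ≡ 3 mod 4 ⇒ (-1|79) = -1]
  = -(67|79)    [146 ≡ 67 mod 79]
  = (79|67)    [QR: both ≡ 3 mod 4, sign flips]
  = (12|67)    [79 ≡ 12 mod 67]
  = (3|67)    [67 ≡ 3 mod 8 ⇒ (2|67)^2 = +1]
  = -(67|3)    [QR: both ≡ 3 mod 4, sign flips]
  = -(1|3)    [67 ≡ 1 mod 3]
  = -1    [(1|3) = 1]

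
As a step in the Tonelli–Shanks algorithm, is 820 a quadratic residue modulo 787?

Reduce the numerator: 820 ≡ 33 (mod 787), so (820|787) = (33|787).
33 ≡ 1 (mod 4), so quadratic reciprocity gives (33|787) = (787|33). Reduce: 787 ≡ 28 (mod 33). Now have (28|33).
Factor out 2: 28 = 2^2·7. Since 33 ≡ 1 (mod 8), (2|33) = +1, and (2|33)^2 = +1. Now have (7|33).
33 ≡ 1 (mod 4), so quadratic reciprocity gives (7|33) = (33|7). Reduce: 33 ≡ 5 (mod 7). Now have (5|7).
5 ≡ 1 (mod 4), so quadratic reciprocity gives (5|7) = (7|5). Reduce: 7 ≡ 2 (mod 5). Now have (2|5).
Factor out 2: 2 = 2. Since 5 ≡ 5 (mod 8), (2|5) = -1. Now have -(1|5).
(1|5) = 1. Collecting the sign factors: -1.
(820|787) = -1, and 787 is prime, so 820 is not a quadratic residue mod 787.

no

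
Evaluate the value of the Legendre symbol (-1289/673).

(-1289/673)
  = (57/673)    [-1289 ≡ 57 mod 673]
  = (673/57)    [QR: 57 ≡ 1 mod 4, sign kept]
  = (46/57)    [673 ≡ 46 mod 57]
  = (23/57)    [57 ≡ 1 mod 8 ⇒ (2/57) = +1]
  = (57/23)    [QR: 57 ≡ 1 mod 4, sign kept]
  = (11/23)    [57 ≡ 11 mod 23]
  = -(23/11)    [QR: both ≡ 3 mod 4, sign flips]
  = -(1/11)    [23 ≡ 1 mod 11]
  = -1    [(1/11) = 1]

-1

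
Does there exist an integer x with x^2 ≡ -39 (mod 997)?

Reduce the numerator: -39 ≡ 958 (mod 997), so (-39/997) = (958/997).
Factor out 2: 958 = 2·479. Since 997 ≡ 5 (mod 8), (2/997) = -1. Now have -(479/997).
997 ≡ 1 (mod 4), so quadratic reciprocity gives (479/997) = (997/479). Reduce: 997 ≡ 39 (mod 479). Now have -(39/479).
Both 39 ≡ 3 and 479 ≡ 3 (mod 4), so reciprocity gives (39/479) = -(479/39). Reduce: 479 ≡ 11 (mod 39). Now have (11/39).
Both 11 ≡ 3 and 39 ≡ 3 (mod 4), so reciprocity gives (11/39) = -(39/11). Reduce: 39 ≡ 6 (mod 11). Now have -(6/11).
Factor out 2: 6 = 2·3. Since 11 ≡ 3 (mod 8), (2/11) = -1. Now have (3/11).
Both 3 ≡ 3 and 11 ≡ 3 (mod 4), so reciprocity gives (3/11) = -(11/3). Reduce: 11 ≡ 2 (mod 3). Now have -(2/3).
Factor out 2: 2 = 2. Since 3 ≡ 3 (mod 8), (2/3) = -1. Now have (1/3).
(1/3) = 1. Collecting the sign factors: 1.
The Legendre symbol is 1, so x^2 ≡ -39 (mod 997) has solution.

yes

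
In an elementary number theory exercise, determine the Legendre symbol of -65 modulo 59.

1

Reduce the numerator: -65 ≡ 53 (mod 59), so (-65/59) = (53/59).
53 ≡ 1 (mod 4), so quadratic reciprocity gives (53/59) = (59/53). Reduce: 59 ≡ 6 (mod 53). Now have (6/53).
Factor out 2: 6 = 2·3. Since 53 ≡ 5 (mod 8), (2/53) = -1. Now have -(3/53).
53 ≡ 1 (mod 4), so quadratic reciprocity gives (3/53) = (53/3). Reduce: 53 ≡ 2 (mod 3). Now have -(2/3).
Factor out 2: 2 = 2. Since 3 ≡ 3 (mod 8), (2/3) = -1. Now have (1/3).
(1/3) = 1. Collecting the sign factors: 1.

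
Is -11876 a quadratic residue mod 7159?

Pull out -1: (-11876/7159) = (-1/7159)·(11876/7159). Since 7159 ≡ 3 (mod 4), (-1/7159) = -1. Now have -(11876/7159).
Reduce the numerator: 11876 ≡ 4717 (mod 7159), so (11876/7159) = (4717/7159).
4717 ≡ 1 (mod 4), so quadratic reciprocity gives (4717/7159) = (7159/4717). Reduce: 7159 ≡ 2442 (mod 4717). Now have -(2442/4717).
Factor out 2: 2442 = 2·1221. Since 4717 ≡ 5 (mod 8), (2/4717) = -1. Now have (1221/4717).
1221 ≡ 1 (mod 4), so quadratic reciprocity gives (1221/4717) = (4717/1221). Reduce: 4717 ≡ 1054 (mod 1221). Now have (1054/1221).
Factor out 2: 1054 = 2·527. Since 1221 ≡ 5 (mod 8), (2/1221) = -1. Now have -(527/1221).
1221 ≡ 1 (mod 4), so quadratic reciprocity gives (527/1221) = (1221/527). Reduce: 1221 ≡ 167 (mod 527). Now have -(167/527).
Both 167 ≡ 3 and 527 ≡ 3 (mod 4), so reciprocity gives (167/527) = -(527/167). Reduce: 527 ≡ 26 (mod 167). Now have (26/167).
Factor out 2: 26 = 2·13. Since 167 ≡ 7 (mod 8), (2/167) = +1. Now have (13/167).
13 ≡ 1 (mod 4), so quadratic reciprocity gives (13/167) = (167/13). Reduce: 167 ≡ 11 (mod 13). Now have (11/13).
13 ≡ 1 (mod 4), so quadratic reciprocity gives (11/13) = (13/11). Reduce: 13 ≡ 2 (mod 11). Now have (2/11).
Factor out 2: 2 = 2. Since 11 ≡ 3 (mod 8), (2/11) = -1. Now have -(1/11).
(1/11) = 1. Collecting the sign factors: -1.
(-11876/7159) = -1, and 7159 is prime, so -11876 is not a quadratic residue mod 7159.

no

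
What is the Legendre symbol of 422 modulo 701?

(422|701)
  = -(211|701)    [701 ≡ 5 mod 8 ⇒ (2|701) = -1]
  = -(701|211)    [QR: 701 ≡ 1 mod 4, sign kept]
  = -(68|211)    [701 ≡ 68 mod 211]
  = -(17|211)    [211 ≡ 3 mod 8 ⇒ (2|211)^2 = +1]
  = -(211|17)    [QR: 17 ≡ 1 mod 4, sign kept]
  = -(7|17)    [211 ≡ 7 mod 17]
  = -(17|7)    [QR: 17 ≡ 1 mod 4, sign kept]
  = -(3|7)    [17 ≡ 3 mod 7]
  = (7|3)    [QR: both ≡ 3 mod 4, sign flips]
  = (1|3)    [7 ≡ 1 mod 3]
  = 1    [(1|3) = 1]

1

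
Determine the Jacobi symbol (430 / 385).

0

(430 / 385)
  = (45 / 385)    [430 ≡ 45 mod 385]
  = (385 / 45)    [QR: 45 ≡ 1 mod 4, sign kept]
  = (25 / 45)    [385 ≡ 25 mod 45]
  = (45 / 25)    [QR: 25 ≡ 1 mod 4, sign kept]
  = (20 / 25)    [45 ≡ 20 mod 25]
  = (5 / 25)    [25 ≡ 1 mod 8 ⇒ (2 / 25)^2 = +1]
  = (25 / 5)    [QR: 5 ≡ 1 mod 4, sign kept]
  = (0 / 5)    [25 ≡ 0 mod 5]
  = 0    [numerator 0, gcd > 1]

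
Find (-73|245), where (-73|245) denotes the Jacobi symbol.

(-73|245)
  = (172|245)    [-73 ≡ 172 mod 245]
  = (43|245)    [245 ≡ 5 mod 8 ⇒ (2|245)^2 = +1]
  = (245|43)    [QR: 245 ≡ 1 mod 4, sign kept]
  = (30|43)    [245 ≡ 30 mod 43]
  = -(15|43)    [43 ≡ 3 mod 8 ⇒ (2|43) = -1]
  = (43|15)    [QR: both ≡ 3 mod 4, sign flips]
  = (13|15)    [43 ≡ 13 mod 15]
  = (15|13)    [QR: 13 ≡ 1 mod 4, sign kept]
  = (2|13)    [15 ≡ 2 mod 13]
  = -(1|13)    [13 ≡ 5 mod 8 ⇒ (2|13) = -1]
  = -1    [(1|13) = 1]

-1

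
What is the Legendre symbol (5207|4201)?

Reduce the numerator: 5207 ≡ 1006 (mod 4201), so (5207|4201) = (1006|4201).
Factor out 2: 1006 = 2·503. Since 4201 ≡ 1 (mod 8), (2|4201) = +1. Now have (503|4201).
4201 ≡ 1 (mod 4), so quadratic reciprocity gives (503|4201) = (4201|503). Reduce: 4201 ≡ 177 (mod 503). Now have (177|503).
177 ≡ 1 (mod 4), so quadratic reciprocity gives (177|503) = (503|177). Reduce: 503 ≡ 149 (mod 177). Now have (149|177).
149 ≡ 1 (mod 4), so quadratic reciprocity gives (149|177) = (177|149). Reduce: 177 ≡ 28 (mod 149). Now have (28|149).
Factor out 2: 28 = 2^2·7. Since 149 ≡ 5 (mod 8), (2|149) = -1, and (2|149)^2 = +1. Now have (7|149).
149 ≡ 1 (mod 4), so quadratic reciprocity gives (7|149) = (149|7). Reduce: 149 ≡ 2 (mod 7). Now have (2|7).
Factor out 2: 2 = 2. Since 7 ≡ 7 (mod 8), (2|7) = +1. Now have (1|7).
(1|7) = 1. Collecting the sign factors: 1.

1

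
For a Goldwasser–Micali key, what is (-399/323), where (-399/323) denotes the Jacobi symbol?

(-399/323)
  = (247/323)    [-399 ≡ 247 mod 323]
  = -(323/247)    [QR: both ≡ 3 mod 4, sign flips]
  = -(76/247)    [323 ≡ 76 mod 247]
  = -(19/247)    [247 ≡ 7 mod 8 ⇒ (2/247)^2 = +1]
  = (247/19)    [QR: both ≡ 3 mod 4, sign flips]
  = (0/19)    [247 ≡ 0 mod 19]
  = 0    [numerator 0, gcd > 1]

0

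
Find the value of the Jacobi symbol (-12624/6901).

(-12624/6901)
  = (12624/6901)    [6901 ≡ 1 mod 4 ⇒ (-1/6901) = +1]
  = (5723/6901)    [12624 ≡ 5723 mod 6901]
  = (6901/5723)    [QR: 6901 ≡ 1 mod 4, sign kept]
  = (1178/5723)    [6901 ≡ 1178 mod 5723]
  = -(589/5723)    [5723 ≡ 3 mod 8 ⇒ (2/5723) = -1]
  = -(5723/589)    [QR: 589 ≡ 1 mod 4, sign kept]
  = -(422/589)    [5723 ≡ 422 mod 589]
  = (211/589)    [589 ≡ 5 mod 8 ⇒ (2/589) = -1]
  = (589/211)    [QR: 589 ≡ 1 mod 4, sign kept]
  = (167/211)    [589 ≡ 167 mod 211]
  = -(211/167)    [QR: both ≡ 3 mod 4, sign flips]
  = -(44/167)    [211 ≡ 44 mod 167]
  = -(11/167)    [167 ≡ 7 mod 8 ⇒ (2/167)^2 = +1]
  = (167/11)    [QR: both ≡ 3 mod 4, sign flips]
  = (2/11)    [167 ≡ 2 mod 11]
  = -(1/11)    [11 ≡ 3 mod 8 ⇒ (2/11) = -1]
  = -1    [(1/11) = 1]

-1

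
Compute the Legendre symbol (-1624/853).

Reduce the numerator: -1624 ≡ 82 (mod 853), so (-1624/853) = (82/853).
Factor out 2: 82 = 2·41. Since 853 ≡ 5 (mod 8), (2/853) = -1. Now have -(41/853).
41 ≡ 1 (mod 4), so quadratic reciprocity gives (41/853) = (853/41). Reduce: 853 ≡ 33 (mod 41). Now have -(33/41).
33 ≡ 1 (mod 4), so quadratic reciprocity gives (33/41) = (41/33). Reduce: 41 ≡ 8 (mod 33). Now have -(8/33).
Factor out 2: 8 = 2^3. Since 33 ≡ 1 (mod 8), (2/33) = +1, and (2/33)^3 = +1. Now have -(1/33).
(1/33) = 1. Collecting the sign factors: -1.

-1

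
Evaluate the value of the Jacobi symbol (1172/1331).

-1

Factor out 2: 1172 = 2^2·293. Since 1331 ≡ 3 (mod 8), (2/1331) = -1, and (2/1331)^2 = +1. Now have (293/1331).
293 ≡ 1 (mod 4), so quadratic reciprocity gives (293/1331) = (1331/293). Reduce: 1331 ≡ 159 (mod 293). Now have (159/293).
293 ≡ 1 (mod 4), so quadratic reciprocity gives (159/293) = (293/159). Reduce: 293 ≡ 134 (mod 159). Now have (134/159).
Factor out 2: 134 = 2·67. Since 159 ≡ 7 (mod 8), (2/159) = +1. Now have (67/159).
Both 67 ≡ 3 and 159 ≡ 3 (mod 4), so reciprocity gives (67/159) = -(159/67). Reduce: 159 ≡ 25 (mod 67). Now have -(25/67).
25 ≡ 1 (mod 4), so quadratic reciprocity gives (25/67) = (67/25). Reduce: 67 ≡ 17 (mod 25). Now have -(17/25).
17 ≡ 1 (mod 4), so quadratic reciprocity gives (17/25) = (25/17). Reduce: 25 ≡ 8 (mod 17). Now have -(8/17).
Factor out 2: 8 = 2^3. Since 17 ≡ 1 (mod 8), (2/17) = +1, and (2/17)^3 = +1. Now have -(1/17).
(1/17) = 1. Collecting the sign factors: -1.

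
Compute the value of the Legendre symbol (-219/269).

-1

(-219/269)
  = (219/269)    [269 ≡ 1 mod 4 ⇒ (-1/269) = +1]
  = (269/219)    [QR: 269 ≡ 1 mod 4, sign kept]
  = (50/219)    [269 ≡ 50 mod 219]
  = -(25/219)    [219 ≡ 3 mod 8 ⇒ (2/219) = -1]
  = -(219/25)    [QR: 25 ≡ 1 mod 4, sign kept]
  = -(19/25)    [219 ≡ 19 mod 25]
  = -(25/19)    [QR: 25 ≡ 1 mod 4, sign kept]
  = -(6/19)    [25 ≡ 6 mod 19]
  = (3/19)    [19 ≡ 3 mod 8 ⇒ (2/19) = -1]
  = -(19/3)    [QR: both ≡ 3 mod 4, sign flips]
  = -(1/3)    [19 ≡ 1 mod 3]
  = -1    [(1/3) = 1]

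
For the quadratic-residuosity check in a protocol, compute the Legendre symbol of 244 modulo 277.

-1

(244 / 277)
  = (61 / 277)    [277 ≡ 5 mod 8 ⇒ (2 / 277)^2 = +1]
  = (277 / 61)    [QR: 61 ≡ 1 mod 4, sign kept]
  = (33 / 61)    [277 ≡ 33 mod 61]
  = (61 / 33)    [QR: 33 ≡ 1 mod 4, sign kept]
  = (28 / 33)    [61 ≡ 28 mod 33]
  = (7 / 33)    [33 ≡ 1 mod 8 ⇒ (2 / 33)^2 = +1]
  = (33 / 7)    [QR: 33 ≡ 1 mod 4, sign kept]
  = (5 / 7)    [33 ≡ 5 mod 7]
  = (7 / 5)    [QR: 5 ≡ 1 mod 4, sign kept]
  = (2 / 5)    [7 ≡ 2 mod 5]
  = -(1 / 5)    [5 ≡ 5 mod 8 ⇒ (2 / 5) = -1]
  = -1    [(1 / 5) = 1]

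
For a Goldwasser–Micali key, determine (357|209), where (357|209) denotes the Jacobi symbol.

-1

(357|209)
  = (148|209)    [357 ≡ 148 mod 209]
  = (37|209)    [209 ≡ 1 mod 8 ⇒ (2|209)^2 = +1]
  = (209|37)    [QR: 37 ≡ 1 mod 4, sign kept]
  = (24|37)    [209 ≡ 24 mod 37]
  = -(3|37)    [37 ≡ 5 mod 8 ⇒ (2|37)^3 = -1]
  = -(37|3)    [QR: 37 ≡ 1 mod 4, sign kept]
  = -(1|3)    [37 ≡ 1 mod 3]
  = -1    [(1|3) = 1]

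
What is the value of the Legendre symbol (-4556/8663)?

Pull out -1: (-4556/8663) = (-1/8663)·(4556/8663). Since 8663 ≡ 3 (mod 4), (-1/8663) = -1. Now have -(4556/8663).
Factor out 2: 4556 = 2^2·1139. Since 8663 ≡ 7 (mod 8), (2/8663) = +1, and (2/8663)^2 = +1. Now have -(1139/8663).
Both 1139 ≡ 3 and 8663 ≡ 3 (mod 4), so reciprocity gives (1139/8663) = -(8663/1139). Reduce: 8663 ≡ 690 (mod 1139). Now have (690/1139).
Factor out 2: 690 = 2·345. Since 1139 ≡ 3 (mod 8), (2/1139) = -1. Now have -(345/1139).
345 ≡ 1 (mod 4), so quadratic reciprocity gives (345/1139) = (1139/345). Reduce: 1139 ≡ 104 (mod 345). Now have -(104/345).
Factor out 2: 104 = 2^3·13. Since 345 ≡ 1 (mod 8), (2/345) = +1, and (2/345)^3 = +1. Now have -(13/345).
13 ≡ 1 (mod 4), so quadratic reciprocity gives (13/345) = (345/13). Reduce: 345 ≡ 7 (mod 13). Now have -(7/13).
13 ≡ 1 (mod 4), so quadratic reciprocity gives (7/13) = (13/7). Reduce: 13 ≡ 6 (mod 7). Now have -(6/7).
Factor out 2: 6 = 2·3. Since 7 ≡ 7 (mod 8), (2/7) = +1. Now have -(3/7).
Both 3 ≡ 3 and 7 ≡ 3 (mod 4), so reciprocity gives (3/7) = -(7/3). Reduce: 7 ≡ 1 (mod 3). Now have (1/3).
(1/3) = 1. Collecting the sign factors: 1.

1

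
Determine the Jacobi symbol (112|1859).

-1

Factor out 2: 112 = 2^4·7. Since 1859 ≡ 3 (mod 8), (2|1859) = -1, and (2|1859)^4 = +1. Now have (7|1859).
Both 7 ≡ 3 and 1859 ≡ 3 (mod 4), so reciprocity gives (7|1859) = -(1859|7). Reduce: 1859 ≡ 4 (mod 7). Now have -(4|7).
Factor out 2: 4 = 2^2. Since 7 ≡ 7 (mod 8), (2|7) = +1, and (2|7)^2 = +1. Now have -(1|7).
(1|7) = 1. Collecting the sign factors: -1.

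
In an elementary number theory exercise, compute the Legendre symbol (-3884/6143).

-1

Pull out -1: (-3884/6143) = (-1/6143)·(3884/6143). Since 6143 ≡ 3 (mod 4), (-1/6143) = -1. Now have -(3884/6143).
Factor out 2: 3884 = 2^2·971. Since 6143 ≡ 7 (mod 8), (2/6143) = +1, and (2/6143)^2 = +1. Now have -(971/6143).
Both 971 ≡ 3 and 6143 ≡ 3 (mod 4), so reciprocity gives (971/6143) = -(6143/971). Reduce: 6143 ≡ 317 (mod 971). Now have (317/971).
317 ≡ 1 (mod 4), so quadratic reciprocity gives (317/971) = (971/317). Reduce: 971 ≡ 20 (mod 317). Now have (20/317).
Factor out 2: 20 = 2^2·5. Since 317 ≡ 5 (mod 8), (2/317) = -1, and (2/317)^2 = +1. Now have (5/317).
5 ≡ 1 (mod 4), so quadratic reciprocity gives (5/317) = (317/5). Reduce: 317 ≡ 2 (mod 5). Now have (2/5).
Factor out 2: 2 = 2. Since 5 ≡ 5 (mod 8), (2/5) = -1. Now have -(1/5).
(1/5) = 1. Collecting the sign factors: -1.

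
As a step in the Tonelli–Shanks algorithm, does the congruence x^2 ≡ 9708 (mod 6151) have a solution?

(9708/6151)
  = (3557/6151)    [9708 ≡ 3557 mod 6151]
  = (6151/3557)    [QR: 3557 ≡ 1 mod 4, sign kept]
  = (2594/3557)    [6151 ≡ 2594 mod 3557]
  = -(1297/3557)    [3557 ≡ 5 mod 8 ⇒ (2/3557) = -1]
  = -(3557/1297)    [QR: 1297 ≡ 1 mod 4, sign kept]
  = -(963/1297)    [3557 ≡ 963 mod 1297]
  = -(1297/963)    [QR: 1297 ≡ 1 mod 4, sign kept]
  = -(334/963)    [1297 ≡ 334 mod 963]
  = (167/963)    [963 ≡ 3 mod 8 ⇒ (2/963) = -1]
  = -(963/167)    [QR: both ≡ 3 mod 4, sign flips]
  = -(128/167)    [963 ≡ 128 mod 167]
  = -(1/167)    [167 ≡ 7 mod 8 ⇒ (2/167)^7 = +1]
  = -1    [(1/167) = 1]
(9708/6151) = -1, and 6151 is prime, so 9708 is not a quadratic residue mod 6151.

no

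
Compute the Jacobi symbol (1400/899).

-1

(1400/899)
  = (501/899)    [1400 ≡ 501 mod 899]
  = (899/501)    [QR: 501 ≡ 1 mod 4, sign kept]
  = (398/501)    [899 ≡ 398 mod 501]
  = -(199/501)    [501 ≡ 5 mod 8 ⇒ (2/501) = -1]
  = -(501/199)    [QR: 501 ≡ 1 mod 4, sign kept]
  = -(103/199)    [501 ≡ 103 mod 199]
  = (199/103)    [QR: both ≡ 3 mod 4, sign flips]
  = (96/103)    [199 ≡ 96 mod 103]
  = (3/103)    [103 ≡ 7 mod 8 ⇒ (2/103)^5 = +1]
  = -(103/3)    [QR: both ≡ 3 mod 4, sign flips]
  = -(1/3)    [103 ≡ 1 mod 3]
  = -1    [(1/3) = 1]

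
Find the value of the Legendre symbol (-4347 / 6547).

Reduce the numerator: -4347 ≡ 2200 (mod 6547), so (-4347 / 6547) = (2200 / 6547).
Factor out 2: 2200 = 2^3·275. Since 6547 ≡ 3 (mod 8), (2 / 6547) = -1, and (2 / 6547)^3 = -1. Now have -(275 / 6547).
Both 275 ≡ 3 and 6547 ≡ 3 (mod 4), so reciprocity gives (275 / 6547) = -(6547 / 275). Reduce: 6547 ≡ 222 (mod 275). Now have (222 / 275).
Factor out 2: 222 = 2·111. Since 275 ≡ 3 (mod 8), (2 / 275) = -1. Now have -(111 / 275).
Both 111 ≡ 3 and 275 ≡ 3 (mod 4), so reciprocity gives (111 / 275) = -(275 / 111). Reduce: 275 ≡ 53 (mod 111). Now have (53 / 111).
53 ≡ 1 (mod 4), so quadratic reciprocity gives (53 / 111) = (111 / 53). Reduce: 111 ≡ 5 (mod 53). Now have (5 / 53).
5 ≡ 1 (mod 4), so quadratic reciprocity gives (5 / 53) = (53 / 5). Reduce: 53 ≡ 3 (mod 5). Now have (3 / 5).
5 ≡ 1 (mod 4), so quadratic reciprocity gives (3 / 5) = (5 / 3). Reduce: 5 ≡ 2 (mod 3). Now have (2 / 3).
Factor out 2: 2 = 2. Since 3 ≡ 3 (mod 8), (2 / 3) = -1. Now have -(1 / 3).
(1 / 3) = 1. Collecting the sign factors: -1.

-1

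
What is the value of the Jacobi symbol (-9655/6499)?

Reduce the numerator: -9655 ≡ 3343 (mod 6499), so (-9655/6499) = (3343/6499).
Both 3343 ≡ 3 and 6499 ≡ 3 (mod 4), so reciprocity gives (3343/6499) = -(6499/3343). Reduce: 6499 ≡ 3156 (mod 3343). Now have -(3156/3343).
Factor out 2: 3156 = 2^2·789. Since 3343 ≡ 7 (mod 8), (2/3343) = +1, and (2/3343)^2 = +1. Now have -(789/3343).
789 ≡ 1 (mod 4), so quadratic reciprocity gives (789/3343) = (3343/789). Reduce: 3343 ≡ 187 (mod 789). Now have -(187/789).
789 ≡ 1 (mod 4), so quadratic reciprocity gives (187/789) = (789/187). Reduce: 789 ≡ 41 (mod 187). Now have -(41/187).
41 ≡ 1 (mod 4), so quadratic reciprocity gives (41/187) = (187/41). Reduce: 187 ≡ 23 (mod 41). Now have -(23/41).
41 ≡ 1 (mod 4), so quadratic reciprocity gives (23/41) = (41/23). Reduce: 41 ≡ 18 (mod 23). Now have -(18/23).
Factor out 2: 18 = 2·9. Since 23 ≡ 7 (mod 8), (2/23) = +1. Now have -(9/23).
9 ≡ 1 (mod 4), so quadratic reciprocity gives (9/23) = (23/9). Reduce: 23 ≡ 5 (mod 9). Now have -(5/9).
5 ≡ 1 (mod 4), so quadratic reciprocity gives (5/9) = (9/5). Reduce: 9 ≡ 4 (mod 5). Now have -(4/5).
Factor out 2: 4 = 2^2. Since 5 ≡ 5 (mod 8), (2/5) = -1, and (2/5)^2 = +1. Now have -(1/5).
(1/5) = 1. Collecting the sign factors: -1.

-1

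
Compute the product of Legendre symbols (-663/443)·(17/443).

-1

By multiplicativity, (-663·17/443) = (-663/443)·(17/443).
First factor (-663/443):
Reduce the numerator: -663 ≡ 223 (mod 443), so (-663/443) = (223/443).
Both 223 ≡ 3 and 443 ≡ 3 (mod 4), so reciprocity gives (223/443) = -(443/223). Reduce: 443 ≡ 220 (mod 223). Now have -(220/223).
Factor out 2: 220 = 2^2·55. Since 223 ≡ 7 (mod 8), (2/223) = +1, and (2/223)^2 = +1. Now have -(55/223).
Both 55 ≡ 3 and 223 ≡ 3 (mod 4), so reciprocity gives (55/223) = -(223/55). Reduce: 223 ≡ 3 (mod 55). Now have (3/55).
Both 3 ≡ 3 and 55 ≡ 3 (mod 4), so reciprocity gives (3/55) = -(55/3). Reduce: 55 ≡ 1 (mod 3). Now have -(1/3).
(1/3) = 1. Collecting the sign factors: -1.
Second factor (17/443):
17 ≡ 1 (mod 4), so quadratic reciprocity gives (17/443) = (443/17). Reduce: 443 ≡ 1 (mod 17). Now have (1/17).
(1/17) = 1. Collecting the sign factors: 1.
Product: (-1)·(1) = -1.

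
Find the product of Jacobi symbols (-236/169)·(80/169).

By multiplicativity, (-236·80/169) = (-236/169)·(80/169).
First factor (-236/169):
Pull out -1: (-236/169) = (-1/169)·(236/169). Since 169 ≡ 1 (mod 4), (-1/169) = +1. Now have (236/169).
Reduce the numerator: 236 ≡ 67 (mod 169), so (236/169) = (67/169).
169 ≡ 1 (mod 4), so quadratic reciprocity gives (67/169) = (169/67). Reduce: 169 ≡ 35 (mod 67). Now have (35/67).
Both 35 ≡ 3 and 67 ≡ 3 (mod 4), so reciprocity gives (35/67) = -(67/35). Reduce: 67 ≡ 32 (mod 35). Now have -(32/35).
Factor out 2: 32 = 2^5. Since 35 ≡ 3 (mod 8), (2/35) = -1, and (2/35)^5 = -1. Now have (1/35).
(1/35) = 1. Collecting the sign factors: 1.
Second factor (80/169):
Factor out 2: 80 = 2^4·5. Since 169 ≡ 1 (mod 8), (2/169) = +1, and (2/169)^4 = +1. Now have (5/169).
5 ≡ 1 (mod 4), so quadratic reciprocity gives (5/169) = (169/5). Reduce: 169 ≡ 4 (mod 5). Now have (4/5).
Factor out 2: 4 = 2^2. Since 5 ≡ 5 (mod 8), (2/5) = -1, and (2/5)^2 = +1. Now have (1/5).
(1/5) = 1. Collecting the sign factors: 1.
Product: (1)·(1) = 1.

1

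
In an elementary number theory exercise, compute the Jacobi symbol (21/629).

(21/629)
  = (629/21)    [QR: 21 ≡ 1 mod 4, sign kept]
  = (20/21)    [629 ≡ 20 mod 21]
  = (5/21)    [21 ≡ 5 mod 8 ⇒ (2/21)^2 = +1]
  = (21/5)    [QR: 5 ≡ 1 mod 4, sign kept]
  = (1/5)    [21 ≡ 1 mod 5]
  = 1    [(1/5) = 1]

1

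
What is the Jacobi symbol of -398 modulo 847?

(-398/847)
  = (449/847)    [-398 ≡ 449 mod 847]
  = (847/449)    [QR: 449 ≡ 1 mod 4, sign kept]
  = (398/449)    [847 ≡ 398 mod 449]
  = (199/449)    [449 ≡ 1 mod 8 ⇒ (2/449) = +1]
  = (449/199)    [QR: 449 ≡ 1 mod 4, sign kept]
  = (51/199)    [449 ≡ 51 mod 199]
  = -(199/51)    [QR: both ≡ 3 mod 4, sign flips]
  = -(46/51)    [199 ≡ 46 mod 51]
  = (23/51)    [51 ≡ 3 mod 8 ⇒ (2/51) = -1]
  = -(51/23)    [QR: both ≡ 3 mod 4, sign flips]
  = -(5/23)    [51 ≡ 5 mod 23]
  = -(23/5)    [QR: 5 ≡ 1 mod 4, sign kept]
  = -(3/5)    [23 ≡ 3 mod 5]
  = -(5/3)    [QR: 5 ≡ 1 mod 4, sign kept]
  = -(2/3)    [5 ≡ 2 mod 3]
  = (1/3)    [3 ≡ 3 mod 8 ⇒ (2/3) = -1]
  = 1    [(1/3) = 1]

1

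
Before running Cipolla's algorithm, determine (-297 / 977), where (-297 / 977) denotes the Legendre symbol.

Reduce the numerator: -297 ≡ 680 (mod 977), so (-297 / 977) = (680 / 977).
Factor out 2: 680 = 2^3·85. Since 977 ≡ 1 (mod 8), (2 / 977) = +1, and (2 / 977)^3 = +1. Now have (85 / 977).
85 ≡ 1 (mod 4), so quadratic reciprocity gives (85 / 977) = (977 / 85). Reduce: 977 ≡ 42 (mod 85). Now have (42 / 85).
Factor out 2: 42 = 2·21. Since 85 ≡ 5 (mod 8), (2 / 85) = -1. Now have -(21 / 85).
21 ≡ 1 (mod 4), so quadratic reciprocity gives (21 / 85) = (85 / 21). Reduce: 85 ≡ 1 (mod 21). Now have -(1 / 21).
(1 / 21) = 1. Collecting the sign factors: -1.

-1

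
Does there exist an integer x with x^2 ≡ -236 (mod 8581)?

yes

Pull out -1: (-236/8581) = (-1/8581)·(236/8581). Since 8581 ≡ 1 (mod 4), (-1/8581) = +1. Now have (236/8581).
Factor out 2: 236 = 2^2·59. Since 8581 ≡ 5 (mod 8), (2/8581) = -1, and (2/8581)^2 = +1. Now have (59/8581).
8581 ≡ 1 (mod 4), so quadratic reciprocity gives (59/8581) = (8581/59). Reduce: 8581 ≡ 26 (mod 59). Now have (26/59).
Factor out 2: 26 = 2·13. Since 59 ≡ 3 (mod 8), (2/59) = -1. Now have -(13/59).
13 ≡ 1 (mod 4), so quadratic reciprocity gives (13/59) = (59/13). Reduce: 59 ≡ 7 (mod 13). Now have -(7/13).
13 ≡ 1 (mod 4), so quadratic reciprocity gives (7/13) = (13/7). Reduce: 13 ≡ 6 (mod 7). Now have -(6/7).
Factor out 2: 6 = 2·3. Since 7 ≡ 7 (mod 8), (2/7) = +1. Now have -(3/7).
Both 3 ≡ 3 and 7 ≡ 3 (mod 4), so reciprocity gives (3/7) = -(7/3). Reduce: 7 ≡ 1 (mod 3). Now have (1/3).
(1/3) = 1. Collecting the sign factors: 1.
(-236/8581) = 1, and 8581 is prime, so -236 is a quadratic residue mod 8581.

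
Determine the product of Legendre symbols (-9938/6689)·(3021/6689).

-1

By multiplicativity, (-9938·3021/6689) = (-9938/6689)·(3021/6689).
First factor (-9938/6689):
(-9938/6689)
  = (3440/6689)    [-9938 ≡ 3440 mod 6689]
  = (215/6689)    [6689 ≡ 1 mod 8 ⇒ (2/6689)^4 = +1]
  = (6689/215)    [QR: 6689 ≡ 1 mod 4, sign kept]
  = (24/215)    [6689 ≡ 24 mod 215]
  = (3/215)    [215 ≡ 7 mod 8 ⇒ (2/215)^3 = +1]
  = -(215/3)    [QR: both ≡ 3 mod 4, sign flips]
  = -(2/3)    [215 ≡ 2 mod 3]
  = (1/3)    [3 ≡ 3 mod 8 ⇒ (2/3) = -1]
  = 1    [(1/3) = 1]
Second factor (3021/6689):
(3021/6689)
  = (6689/3021)    [QR: 3021 ≡ 1 mod 4, sign kept]
  = (647/3021)    [6689 ≡ 647 mod 3021]
  = (3021/647)    [QR: 3021 ≡ 1 mod 4, sign kept]
  = (433/647)    [3021 ≡ 433 mod 647]
  = (647/433)    [QR: 433 ≡ 1 mod 4, sign kept]
  = (214/433)    [647 ≡ 214 mod 433]
  = (107/433)    [433 ≡ 1 mod 8 ⇒ (2/433) = +1]
  = (433/107)    [QR: 433 ≡ 1 mod 4, sign kept]
  = (5/107)    [433 ≡ 5 mod 107]
  = (107/5)    [QR: 5 ≡ 1 mod 4, sign kept]
  = (2/5)    [107 ≡ 2 mod 5]
  = -(1/5)    [5 ≡ 5 mod 8 ⇒ (2/5) = -1]
  = -1    [(1/5) = 1]
Product: (1)·(-1) = -1.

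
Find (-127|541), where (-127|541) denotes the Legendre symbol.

-1

Pull out -1: (-127|541) = (-1|541)·(127|541). Since 541 ≡ 1 (mod 4), (-1|541) = +1. Now have (127|541).
541 ≡ 1 (mod 4), so quadratic reciprocity gives (127|541) = (541|127). Reduce: 541 ≡ 33 (mod 127). Now have (33|127).
33 ≡ 1 (mod 4), so quadratic reciprocity gives (33|127) = (127|33). Reduce: 127 ≡ 28 (mod 33). Now have (28|33).
Factor out 2: 28 = 2^2·7. Since 33 ≡ 1 (mod 8), (2|33) = +1, and (2|33)^2 = +1. Now have (7|33).
33 ≡ 1 (mod 4), so quadratic reciprocity gives (7|33) = (33|7). Reduce: 33 ≡ 5 (mod 7). Now have (5|7).
5 ≡ 1 (mod 4), so quadratic reciprocity gives (5|7) = (7|5). Reduce: 7 ≡ 2 (mod 5). Now have (2|5).
Factor out 2: 2 = 2. Since 5 ≡ 5 (mod 8), (2|5) = -1. Now have -(1|5).
(1|5) = 1. Collecting the sign factors: -1.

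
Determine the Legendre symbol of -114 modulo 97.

-1

(-114/97)
  = (80/97)    [-114 ≡ 80 mod 97]
  = (5/97)    [97 ≡ 1 mod 8 ⇒ (2/97)^4 = +1]
  = (97/5)    [QR: 5 ≡ 1 mod 4, sign kept]
  = (2/5)    [97 ≡ 2 mod 5]
  = -(1/5)    [5 ≡ 5 mod 8 ⇒ (2/5) = -1]
  = -1    [(1/5) = 1]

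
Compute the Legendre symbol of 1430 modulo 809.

-1

Reduce the numerator: 1430 ≡ 621 (mod 809), so (1430/809) = (621/809).
621 ≡ 1 (mod 4), so quadratic reciprocity gives (621/809) = (809/621). Reduce: 809 ≡ 188 (mod 621). Now have (188/621).
Factor out 2: 188 = 2^2·47. Since 621 ≡ 5 (mod 8), (2/621) = -1, and (2/621)^2 = +1. Now have (47/621).
621 ≡ 1 (mod 4), so quadratic reciprocity gives (47/621) = (621/47). Reduce: 621 ≡ 10 (mod 47). Now have (10/47).
Factor out 2: 10 = 2·5. Since 47 ≡ 7 (mod 8), (2/47) = +1. Now have (5/47).
5 ≡ 1 (mod 4), so quadratic reciprocity gives (5/47) = (47/5). Reduce: 47 ≡ 2 (mod 5). Now have (2/5).
Factor out 2: 2 = 2. Since 5 ≡ 5 (mod 8), (2/5) = -1. Now have -(1/5).
(1/5) = 1. Collecting the sign factors: -1.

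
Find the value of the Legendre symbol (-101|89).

(-101|89)
  = (77|89)    [-101 ≡ 77 mod 89]
  = (89|77)    [QR: 77 ≡ 1 mod 4, sign kept]
  = (12|77)    [89 ≡ 12 mod 77]
  = (3|77)    [77 ≡ 5 mod 8 ⇒ (2|77)^2 = +1]
  = (77|3)    [QR: 77 ≡ 1 mod 4, sign kept]
  = (2|3)    [77 ≡ 2 mod 3]
  = -(1|3)    [3 ≡ 3 mod 8 ⇒ (2|3) = -1]
  = -1    [(1|3) = 1]

-1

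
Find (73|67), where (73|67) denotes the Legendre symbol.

(73|67)
  = (6|67)    [73 ≡ 6 mod 67]
  = -(3|67)    [67 ≡ 3 mod 8 ⇒ (2|67) = -1]
  = (67|3)    [QR: both ≡ 3 mod 4, sign flips]
  = (1|3)    [67 ≡ 1 mod 3]
  = 1    [(1|3) = 1]

1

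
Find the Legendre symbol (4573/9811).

4573 ≡ 1 (mod 4), so quadratic reciprocity gives (4573/9811) = (9811/4573). Reduce: 9811 ≡ 665 (mod 4573). Now have (665/4573).
665 ≡ 1 (mod 4), so quadratic reciprocity gives (665/4573) = (4573/665). Reduce: 4573 ≡ 583 (mod 665). Now have (583/665).
665 ≡ 1 (mod 4), so quadratic reciprocity gives (583/665) = (665/583). Reduce: 665 ≡ 82 (mod 583). Now have (82/583).
Factor out 2: 82 = 2·41. Since 583 ≡ 7 (mod 8), (2/583) = +1. Now have (41/583).
41 ≡ 1 (mod 4), so quadratic reciprocity gives (41/583) = (583/41). Reduce: 583 ≡ 9 (mod 41). Now have (9/41).
9 ≡ 1 (mod 4), so quadratic reciprocity gives (9/41) = (41/9). Reduce: 41 ≡ 5 (mod 9). Now have (5/9).
5 ≡ 1 (mod 4), so quadratic reciprocity gives (5/9) = (9/5). Reduce: 9 ≡ 4 (mod 5). Now have (4/5).
Factor out 2: 4 = 2^2. Since 5 ≡ 5 (mod 8), (2/5) = -1, and (2/5)^2 = +1. Now have (1/5).
(1/5) = 1. Collecting the sign factors: 1.

1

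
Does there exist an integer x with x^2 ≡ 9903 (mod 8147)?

no

Reduce the numerator: 9903 ≡ 1756 (mod 8147), so (9903|8147) = (1756|8147).
Factor out 2: 1756 = 2^2·439. Since 8147 ≡ 3 (mod 8), (2|8147) = -1, and (2|8147)^2 = +1. Now have (439|8147).
Both 439 ≡ 3 and 8147 ≡ 3 (mod 4), so reciprocity gives (439|8147) = -(8147|439). Reduce: 8147 ≡ 245 (mod 439). Now have -(245|439).
245 ≡ 1 (mod 4), so quadratic reciprocity gives (245|439) = (439|245). Reduce: 439 ≡ 194 (mod 245). Now have -(194|245).
Factor out 2: 194 = 2·97. Since 245 ≡ 5 (mod 8), (2|245) = -1. Now have (97|245).
97 ≡ 1 (mod 4), so quadratic reciprocity gives (97|245) = (245|97). Reduce: 245 ≡ 51 (mod 97). Now have (51|97).
97 ≡ 1 (mod 4), so quadratic reciprocity gives (51|97) = (97|51). Reduce: 97 ≡ 46 (mod 51). Now have (46|51).
Factor out 2: 46 = 2·23. Since 51 ≡ 3 (mod 8), (2|51) = -1. Now have -(23|51).
Both 23 ≡ 3 and 51 ≡ 3 (mod 4), so reciprocity gives (23|51) = -(51|23). Reduce: 51 ≡ 5 (mod 23). Now have (5|23).
5 ≡ 1 (mod 4), so quadratic reciprocity gives (5|23) = (23|5). Reduce: 23 ≡ 3 (mod 5). Now have (3|5).
5 ≡ 1 (mod 4), so quadratic reciprocity gives (3|5) = (5|3). Reduce: 5 ≡ 2 (mod 3). Now have (2|3).
Factor out 2: 2 = 2. Since 3 ≡ 3 (mod 8), (2|3) = -1. Now have -(1|3).
(1|3) = 1. Collecting the sign factors: -1.
The Legendre symbol is -1, so x^2 ≡ 9903 (mod 8147) has no solution.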